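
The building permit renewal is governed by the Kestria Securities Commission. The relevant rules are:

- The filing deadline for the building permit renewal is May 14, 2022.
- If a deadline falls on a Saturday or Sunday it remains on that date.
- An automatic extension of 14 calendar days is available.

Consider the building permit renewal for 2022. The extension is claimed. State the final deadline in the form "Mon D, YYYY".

The stated deadline is May 14, 2022.
May 14, 2022 falls on a Saturday. The rules make no weekend/holiday allowance, so it remains May 14, 2022.
The 14-calendar-day extension moves the deadline from May 14, 2022 to May 28, 2022.
May 28, 2022 is a Saturday; no weekend or holiday adjustment applies.
The final due date is May 28, 2022.

May 28, 2022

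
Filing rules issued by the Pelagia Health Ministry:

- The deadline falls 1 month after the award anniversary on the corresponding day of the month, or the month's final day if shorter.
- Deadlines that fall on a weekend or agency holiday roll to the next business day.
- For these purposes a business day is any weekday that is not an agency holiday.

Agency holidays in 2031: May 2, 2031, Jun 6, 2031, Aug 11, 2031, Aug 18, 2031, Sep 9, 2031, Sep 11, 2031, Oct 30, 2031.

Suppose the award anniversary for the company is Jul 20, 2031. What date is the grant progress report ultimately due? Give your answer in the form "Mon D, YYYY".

Aug 20, 2031

1 month from Jul 20, 2031 is Aug 20, 2031.
Since Aug 20, 2031 is a Wednesday and not a holiday, the date is unchanged.
So the filing is due Aug 20, 2031.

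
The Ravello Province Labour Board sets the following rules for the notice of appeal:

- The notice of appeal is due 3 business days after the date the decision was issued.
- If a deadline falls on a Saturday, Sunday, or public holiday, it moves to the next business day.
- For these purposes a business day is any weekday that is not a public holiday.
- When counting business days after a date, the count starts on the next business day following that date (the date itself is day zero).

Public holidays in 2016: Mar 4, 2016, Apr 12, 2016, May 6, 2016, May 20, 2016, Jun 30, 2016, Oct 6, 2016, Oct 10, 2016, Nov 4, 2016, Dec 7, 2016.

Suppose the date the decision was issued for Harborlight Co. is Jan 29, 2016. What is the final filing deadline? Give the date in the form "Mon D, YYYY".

Feb 3, 2016

Counting 3 business days after Jan 29, 2016 (skipping weekends and listed holidays) reaches Feb 3, 2016.
Feb 3, 2016 (Wednesday) is already a business day.
Deadline: Feb 3, 2016.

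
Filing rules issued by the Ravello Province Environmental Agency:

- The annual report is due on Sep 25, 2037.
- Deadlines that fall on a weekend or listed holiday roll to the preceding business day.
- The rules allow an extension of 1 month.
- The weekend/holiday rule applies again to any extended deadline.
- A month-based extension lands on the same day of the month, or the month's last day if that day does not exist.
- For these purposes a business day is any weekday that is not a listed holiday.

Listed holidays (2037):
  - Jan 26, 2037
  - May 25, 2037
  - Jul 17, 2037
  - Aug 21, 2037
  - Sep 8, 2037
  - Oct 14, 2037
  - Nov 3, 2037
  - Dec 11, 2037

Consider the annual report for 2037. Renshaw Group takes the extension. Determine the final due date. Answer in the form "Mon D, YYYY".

Start from the fixed due date, Sep 25, 2037.
Sep 25, 2037 falls on a Friday, which is a business day, so no adjustment is needed.
The 1 month extension carries Sep 25, 2037 to Oct 25, 2037.
Oct 25, 2037 is a Sunday; the preceding business day is Oct 23, 2037 (Friday).
The final due date is Oct 23, 2037.

Oct 23, 2037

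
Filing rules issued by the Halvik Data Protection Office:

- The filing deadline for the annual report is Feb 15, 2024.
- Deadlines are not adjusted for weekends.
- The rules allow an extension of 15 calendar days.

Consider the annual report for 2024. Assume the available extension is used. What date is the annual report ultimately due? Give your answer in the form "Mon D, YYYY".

Mar 1, 2024

The stated deadline is Feb 15, 2024.
Feb 15, 2024 falls on a Thursday. The rules make no weekend/holiday allowance, so it remains Feb 15, 2024.
With the 15-day extension, Feb 15, 2024 becomes Mar 1, 2024.
Mar 1, 2024 is a Friday; no weekend or holiday adjustment applies.
Final deadline: Mar 1, 2024.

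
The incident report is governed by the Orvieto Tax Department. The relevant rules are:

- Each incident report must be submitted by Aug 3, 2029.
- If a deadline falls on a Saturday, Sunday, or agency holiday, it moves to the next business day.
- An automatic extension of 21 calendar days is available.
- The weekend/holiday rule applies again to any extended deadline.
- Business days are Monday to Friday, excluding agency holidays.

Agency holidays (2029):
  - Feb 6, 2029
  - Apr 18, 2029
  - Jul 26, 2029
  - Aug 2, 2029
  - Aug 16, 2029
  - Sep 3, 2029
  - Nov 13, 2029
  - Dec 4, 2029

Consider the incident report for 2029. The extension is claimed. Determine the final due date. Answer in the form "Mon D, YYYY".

The stated deadline is Aug 3, 2029.
Aug 3, 2029 (Friday) is already a business day.
Add the 21 calendar-day extension to Aug 3, 2029: Aug 24, 2029.
Aug 24, 2029 falls on a Friday, which is a business day, so no adjustment is needed.
Final deadline: Aug 24, 2029.

Aug 24, 2029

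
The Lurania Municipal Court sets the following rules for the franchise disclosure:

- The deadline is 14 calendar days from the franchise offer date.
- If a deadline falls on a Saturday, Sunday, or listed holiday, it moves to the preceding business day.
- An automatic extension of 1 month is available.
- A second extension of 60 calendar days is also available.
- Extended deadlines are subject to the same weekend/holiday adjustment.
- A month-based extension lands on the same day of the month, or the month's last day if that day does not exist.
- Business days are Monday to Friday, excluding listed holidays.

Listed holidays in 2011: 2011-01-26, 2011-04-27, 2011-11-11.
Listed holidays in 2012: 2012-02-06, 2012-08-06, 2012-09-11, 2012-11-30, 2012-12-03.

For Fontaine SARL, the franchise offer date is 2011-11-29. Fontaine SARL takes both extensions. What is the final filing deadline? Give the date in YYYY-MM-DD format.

2012-03-13

From 2011-11-29, 14 calendar days later is 2011-12-13.
2011-12-13 (Tuesday) is already a business day.
Applying the 1 month extension: 1 month after 2011-12-13 is 2012-01-13.
2012-01-13 (Friday) is already a business day.
Applying the 60-calendar-day extension: 2012-01-13 + 60 days = 2012-03-13.
Since 2012-03-13 is a Tuesday and not a holiday, the date is unchanged.
Deadline: 2012-03-13.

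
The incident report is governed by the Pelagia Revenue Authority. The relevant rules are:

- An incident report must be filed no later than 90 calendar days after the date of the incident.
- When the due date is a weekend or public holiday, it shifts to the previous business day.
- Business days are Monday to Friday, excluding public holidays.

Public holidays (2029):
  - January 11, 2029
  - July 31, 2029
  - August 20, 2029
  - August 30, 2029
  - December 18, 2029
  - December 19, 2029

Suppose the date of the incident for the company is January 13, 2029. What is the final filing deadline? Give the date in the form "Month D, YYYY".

Adding 90 calendar days to January 13, 2029 gives April 13, 2029.
Since April 13, 2029 is a Friday and not a holiday, the date is unchanged.
The final due date is April 13, 2029.

April 13, 2029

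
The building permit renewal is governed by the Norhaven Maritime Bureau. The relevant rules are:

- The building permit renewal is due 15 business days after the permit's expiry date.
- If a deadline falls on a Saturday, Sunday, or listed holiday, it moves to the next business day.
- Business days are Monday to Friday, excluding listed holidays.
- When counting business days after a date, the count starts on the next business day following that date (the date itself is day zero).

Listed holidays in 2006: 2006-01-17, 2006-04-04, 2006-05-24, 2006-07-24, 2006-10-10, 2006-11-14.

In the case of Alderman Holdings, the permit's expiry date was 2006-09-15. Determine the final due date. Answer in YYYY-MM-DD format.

2006-10-06

Counting 15 business days after 2006-09-15 (skipping weekends and listed holidays) reaches 2006-10-06.
2006-10-06 is a Friday and not a listed holiday, so it stands.
The final due date is 2006-10-06.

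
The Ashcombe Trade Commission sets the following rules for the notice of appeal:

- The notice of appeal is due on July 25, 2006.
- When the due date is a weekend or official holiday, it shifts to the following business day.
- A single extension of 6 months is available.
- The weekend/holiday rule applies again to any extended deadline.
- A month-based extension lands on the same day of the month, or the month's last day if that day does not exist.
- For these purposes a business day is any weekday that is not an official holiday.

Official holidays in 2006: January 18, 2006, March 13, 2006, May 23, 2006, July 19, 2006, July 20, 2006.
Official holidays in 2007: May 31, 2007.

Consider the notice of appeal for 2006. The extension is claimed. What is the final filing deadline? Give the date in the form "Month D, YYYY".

The statutory due date is July 25, 2006.
Since July 25, 2006 is a Tuesday and not a holiday, the date is unchanged.
The 6 months extension carries July 25, 2006 to January 25, 2007.
January 25, 2007 is a Thursday and not a listed holiday, so it stands.
So the filing is due January 25, 2007.

January 25, 2007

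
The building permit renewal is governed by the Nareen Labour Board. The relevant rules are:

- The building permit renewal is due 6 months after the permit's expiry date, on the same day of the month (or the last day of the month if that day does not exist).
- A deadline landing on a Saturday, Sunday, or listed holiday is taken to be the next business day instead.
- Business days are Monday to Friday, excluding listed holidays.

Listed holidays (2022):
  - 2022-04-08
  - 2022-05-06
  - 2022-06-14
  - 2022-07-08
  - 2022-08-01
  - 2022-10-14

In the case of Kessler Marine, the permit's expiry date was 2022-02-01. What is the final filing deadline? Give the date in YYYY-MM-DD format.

2022-08-02

6 months from 2022-02-01 is 2022-08-01.
2022-08-01 falls on a listed holiday. Rolling to the next business day gives 2022-08-02, a Tuesday.
The final due date is 2022-08-02.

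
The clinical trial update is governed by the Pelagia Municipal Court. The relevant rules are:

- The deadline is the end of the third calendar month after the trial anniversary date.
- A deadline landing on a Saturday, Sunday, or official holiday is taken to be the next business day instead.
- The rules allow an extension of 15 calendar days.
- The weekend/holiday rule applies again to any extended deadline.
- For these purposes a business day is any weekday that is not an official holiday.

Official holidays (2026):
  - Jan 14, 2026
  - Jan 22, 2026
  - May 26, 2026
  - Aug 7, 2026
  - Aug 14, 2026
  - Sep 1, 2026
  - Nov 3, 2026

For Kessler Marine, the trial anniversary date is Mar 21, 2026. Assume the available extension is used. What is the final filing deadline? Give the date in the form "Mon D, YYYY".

Jul 15, 2026

The third month after Mar 21, 2026 is June 2026, whose last day is Jun 30, 2026.
Jun 30, 2026 is a Tuesday and not a listed holiday, so it stands.
Applying the 15-calendar-day extension: Jun 30, 2026 + 15 days = Jul 15, 2026.
Jul 15, 2026 (Wednesday) is already a business day.
Final deadline: Jul 15, 2026.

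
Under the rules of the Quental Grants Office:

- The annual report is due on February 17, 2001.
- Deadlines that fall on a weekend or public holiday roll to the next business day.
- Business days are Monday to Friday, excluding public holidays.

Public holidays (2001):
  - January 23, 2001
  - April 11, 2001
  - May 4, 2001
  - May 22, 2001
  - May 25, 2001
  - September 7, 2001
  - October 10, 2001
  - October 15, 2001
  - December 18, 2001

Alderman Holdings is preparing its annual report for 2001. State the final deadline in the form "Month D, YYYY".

The statutory due date is February 17, 2001.
February 17, 2001 falls on a Saturday. Rolling to the next business day gives February 19, 2001, a Monday.
So the filing is due February 19, 2001.

February 19, 2001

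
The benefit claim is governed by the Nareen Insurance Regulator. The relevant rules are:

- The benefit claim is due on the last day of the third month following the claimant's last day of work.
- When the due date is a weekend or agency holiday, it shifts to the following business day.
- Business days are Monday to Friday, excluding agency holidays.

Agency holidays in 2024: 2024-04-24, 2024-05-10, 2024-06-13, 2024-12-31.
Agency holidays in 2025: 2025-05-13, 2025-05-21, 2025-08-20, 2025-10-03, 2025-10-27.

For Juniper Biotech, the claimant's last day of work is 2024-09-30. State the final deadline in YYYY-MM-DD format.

2025-01-01

3 months after 2024-09-30 falls in December 2024; the last day of that month is 2024-12-31.
Because 2024-12-31 is a listed holiday, the deadline becomes 2025-01-01 (Wednesday).
Final deadline: 2025-01-01.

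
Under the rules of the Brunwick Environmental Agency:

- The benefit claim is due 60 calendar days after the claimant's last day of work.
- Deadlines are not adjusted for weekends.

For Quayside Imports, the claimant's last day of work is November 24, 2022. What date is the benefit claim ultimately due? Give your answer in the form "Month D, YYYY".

January 23, 2023

Trigger date November 24, 2022 + 60 calendar days = January 23, 2023.
No adjustment is made for weekends or holidays, so January 23, 2023 stands.
Final deadline: January 23, 2023.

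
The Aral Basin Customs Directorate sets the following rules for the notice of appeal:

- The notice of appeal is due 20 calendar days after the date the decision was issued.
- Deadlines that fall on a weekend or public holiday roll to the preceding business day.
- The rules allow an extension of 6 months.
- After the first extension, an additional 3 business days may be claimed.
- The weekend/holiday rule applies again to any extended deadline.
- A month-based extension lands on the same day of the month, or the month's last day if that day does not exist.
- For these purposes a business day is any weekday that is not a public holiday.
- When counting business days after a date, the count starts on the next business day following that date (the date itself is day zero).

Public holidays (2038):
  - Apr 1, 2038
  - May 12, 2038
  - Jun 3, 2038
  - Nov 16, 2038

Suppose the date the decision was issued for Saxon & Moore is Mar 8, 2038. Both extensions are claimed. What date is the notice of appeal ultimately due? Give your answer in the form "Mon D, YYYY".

Sep 29, 2038

Trigger date Mar 8, 2038 + 20 calendar days = Mar 28, 2038.
Mar 28, 2038 falls on a Sunday. Rolling to the preceding business day gives Mar 26, 2038, a Friday.
The 6 months extension carries Mar 26, 2038 to Sep 26, 2038.
Sep 26, 2038 falls on a Sunday. Rolling to the preceding business day gives Sep 24, 2038, a Friday.
The 3-business-day extension runs from Sep 24, 2038 to Sep 29, 2038.
Sep 29, 2038 falls on a Wednesday, which is a business day, so no adjustment is needed.
The final due date is Sep 29, 2038.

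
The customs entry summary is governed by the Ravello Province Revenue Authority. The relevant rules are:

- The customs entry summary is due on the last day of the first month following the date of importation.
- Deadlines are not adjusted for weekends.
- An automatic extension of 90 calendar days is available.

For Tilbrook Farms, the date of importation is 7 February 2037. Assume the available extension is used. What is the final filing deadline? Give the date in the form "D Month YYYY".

29 June 2037

1 month after 7 February 2037 falls in March 2037; the last day of that month is 31 March 2037.
31 March 2037 falls on a Tuesday. The rules make no weekend/holiday allowance, so it remains 31 March 2037.
The 90-calendar-day extension moves the deadline from 31 March 2037 to 29 June 2037.
29 June 2037 is a Monday; no weekend or holiday adjustment applies.
So the filing is due 29 June 2037.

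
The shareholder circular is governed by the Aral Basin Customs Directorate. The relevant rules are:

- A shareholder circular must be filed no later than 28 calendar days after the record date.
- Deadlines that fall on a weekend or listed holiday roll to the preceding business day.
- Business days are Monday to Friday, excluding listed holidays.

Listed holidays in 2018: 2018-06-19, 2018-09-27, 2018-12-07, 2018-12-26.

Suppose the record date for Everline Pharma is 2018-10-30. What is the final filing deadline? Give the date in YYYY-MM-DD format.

Trigger date 2018-10-30 + 28 calendar days = 2018-11-27.
2018-11-27 falls on a Tuesday, which is a business day, so no adjustment is needed.
So the filing is due 2018-11-27.

2018-11-27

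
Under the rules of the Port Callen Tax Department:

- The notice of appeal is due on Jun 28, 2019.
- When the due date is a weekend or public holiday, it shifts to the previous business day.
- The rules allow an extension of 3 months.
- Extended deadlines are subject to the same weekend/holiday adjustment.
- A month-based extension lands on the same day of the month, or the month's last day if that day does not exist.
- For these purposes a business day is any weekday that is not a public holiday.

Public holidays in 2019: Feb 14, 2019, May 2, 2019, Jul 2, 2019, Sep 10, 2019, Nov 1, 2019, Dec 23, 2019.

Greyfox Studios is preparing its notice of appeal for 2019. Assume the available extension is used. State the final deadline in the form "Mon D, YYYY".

The statutory due date is Jun 28, 2019.
Jun 28, 2019 (Friday) is already a business day.
Add 3 months to Jun 28, 2019: Sep 28, 2019.
Sep 28, 2019 falls on a Saturday. Rolling to the preceding business day gives Sep 27, 2019, a Friday.
Final deadline: Sep 27, 2019.

Sep 27, 2019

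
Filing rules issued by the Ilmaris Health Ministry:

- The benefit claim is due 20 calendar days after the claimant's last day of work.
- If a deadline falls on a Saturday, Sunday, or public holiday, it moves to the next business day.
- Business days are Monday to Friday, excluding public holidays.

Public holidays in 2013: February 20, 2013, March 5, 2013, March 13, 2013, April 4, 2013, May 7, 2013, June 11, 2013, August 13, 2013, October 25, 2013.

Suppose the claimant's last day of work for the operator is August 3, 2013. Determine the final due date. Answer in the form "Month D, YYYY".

August 23, 2013

20 calendar days after August 3, 2013 is August 23, 2013.
August 23, 2013 (Friday) is already a business day.
Deadline: August 23, 2013.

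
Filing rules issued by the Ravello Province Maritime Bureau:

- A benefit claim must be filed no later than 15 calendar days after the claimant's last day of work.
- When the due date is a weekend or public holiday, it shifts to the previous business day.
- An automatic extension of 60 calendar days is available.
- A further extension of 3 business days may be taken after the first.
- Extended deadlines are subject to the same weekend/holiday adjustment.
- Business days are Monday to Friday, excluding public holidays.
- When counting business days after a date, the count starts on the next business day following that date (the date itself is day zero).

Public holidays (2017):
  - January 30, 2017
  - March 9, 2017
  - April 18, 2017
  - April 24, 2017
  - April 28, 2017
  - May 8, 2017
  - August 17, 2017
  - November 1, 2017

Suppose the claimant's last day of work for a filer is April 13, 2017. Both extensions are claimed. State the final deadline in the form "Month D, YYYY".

June 29, 2017

Adding 15 calendar days to April 13, 2017 gives April 28, 2017.
April 28, 2017 falls on a listed holiday. Rolling to the preceding business day gives April 27, 2017, a Thursday.
With the 60-day extension, April 27, 2017 becomes June 26, 2017.
Since June 26, 2017 is a Monday and not a holiday, the date is unchanged.
Counting 3 further business days from June 26, 2017 reaches June 29, 2017.
Since June 29, 2017 is a Thursday and not a holiday, the date is unchanged.
So the filing is due June 29, 2017.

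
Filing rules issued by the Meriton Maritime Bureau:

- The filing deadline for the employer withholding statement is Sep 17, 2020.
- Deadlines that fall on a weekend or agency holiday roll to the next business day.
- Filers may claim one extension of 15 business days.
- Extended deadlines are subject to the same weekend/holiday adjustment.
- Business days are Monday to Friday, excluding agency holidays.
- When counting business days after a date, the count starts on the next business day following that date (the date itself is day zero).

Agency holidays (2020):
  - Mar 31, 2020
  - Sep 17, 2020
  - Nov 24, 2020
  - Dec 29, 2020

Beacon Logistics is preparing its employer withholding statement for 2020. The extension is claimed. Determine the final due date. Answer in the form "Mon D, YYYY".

The statutory due date is Sep 17, 2020.
Sep 17, 2020 falls on a listed holiday. Rolling to the next business day gives Sep 18, 2020, a Friday.
The 15-business-day extension runs from Sep 18, 2020 to Oct 9, 2020.
Oct 9, 2020 is a Friday and not a listed holiday, so it stands.
So the filing is due Oct 9, 2020.

Oct 9, 2020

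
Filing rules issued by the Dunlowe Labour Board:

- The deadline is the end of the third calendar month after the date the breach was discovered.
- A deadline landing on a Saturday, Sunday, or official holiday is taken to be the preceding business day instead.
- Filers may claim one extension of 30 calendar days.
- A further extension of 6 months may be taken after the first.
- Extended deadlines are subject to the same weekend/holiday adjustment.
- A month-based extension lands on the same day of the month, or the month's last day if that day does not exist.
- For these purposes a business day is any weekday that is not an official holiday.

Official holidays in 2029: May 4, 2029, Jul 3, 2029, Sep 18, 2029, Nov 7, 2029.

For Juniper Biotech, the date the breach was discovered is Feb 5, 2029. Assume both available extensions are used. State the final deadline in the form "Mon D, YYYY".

3 months after Feb 5, 2029 is May 2029; that month ends on May 31, 2029.
May 31, 2029 falls on a Thursday, which is a business day, so no adjustment is needed.
The 30-calendar-day extension moves the deadline from May 31, 2029 to Jun 30, 2029.
Jun 30, 2029 is a Saturday; the preceding business day is Jun 29, 2029 (Friday).
The 6 months extension carries Jun 29, 2029 to Dec 29, 2029.
Because Dec 29, 2029 is a Saturday, the deadline becomes Dec 28, 2029 (Friday).
Deadline: Dec 28, 2029.

Dec 28, 2029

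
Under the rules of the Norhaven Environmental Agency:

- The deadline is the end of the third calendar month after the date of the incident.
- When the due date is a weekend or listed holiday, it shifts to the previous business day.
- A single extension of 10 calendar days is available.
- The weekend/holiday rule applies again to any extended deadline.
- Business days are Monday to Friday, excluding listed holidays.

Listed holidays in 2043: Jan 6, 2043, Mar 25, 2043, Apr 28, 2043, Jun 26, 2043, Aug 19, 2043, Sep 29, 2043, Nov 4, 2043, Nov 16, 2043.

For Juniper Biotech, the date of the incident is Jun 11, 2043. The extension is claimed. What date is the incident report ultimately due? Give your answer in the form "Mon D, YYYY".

3 months after Jun 11, 2043 is September 2043; that month ends on Sep 30, 2043.
Sep 30, 2043 falls on a Wednesday, which is a business day, so no adjustment is needed.
The 10-calendar-day extension moves the deadline from Sep 30, 2043 to Oct 10, 2043.
Oct 10, 2043 is a Saturday, so it moves to the preceding business day, Oct 9, 2043 (Friday).
Deadline: Oct 9, 2043.

Oct 9, 2043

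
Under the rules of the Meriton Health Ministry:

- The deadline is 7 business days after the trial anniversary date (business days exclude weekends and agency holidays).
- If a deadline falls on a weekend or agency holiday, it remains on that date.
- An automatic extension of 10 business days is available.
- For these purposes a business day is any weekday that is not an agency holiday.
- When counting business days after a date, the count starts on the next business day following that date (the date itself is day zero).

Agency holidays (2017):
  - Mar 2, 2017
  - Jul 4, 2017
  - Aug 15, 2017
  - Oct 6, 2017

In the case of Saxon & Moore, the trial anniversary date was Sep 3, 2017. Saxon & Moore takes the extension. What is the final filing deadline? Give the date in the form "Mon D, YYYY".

Sep 26, 2017

7 business days after Sep 3, 2017, excluding weekends and holidays, is Sep 12, 2017.
Sep 12, 2017 is a Tuesday; no weekend or holiday adjustment applies.
Counting 10 further business days from Sep 12, 2017 reaches Sep 26, 2017.
Sep 26, 2017 is a Tuesday; no weekend or holiday adjustment applies.
Final deadline: Sep 26, 2017.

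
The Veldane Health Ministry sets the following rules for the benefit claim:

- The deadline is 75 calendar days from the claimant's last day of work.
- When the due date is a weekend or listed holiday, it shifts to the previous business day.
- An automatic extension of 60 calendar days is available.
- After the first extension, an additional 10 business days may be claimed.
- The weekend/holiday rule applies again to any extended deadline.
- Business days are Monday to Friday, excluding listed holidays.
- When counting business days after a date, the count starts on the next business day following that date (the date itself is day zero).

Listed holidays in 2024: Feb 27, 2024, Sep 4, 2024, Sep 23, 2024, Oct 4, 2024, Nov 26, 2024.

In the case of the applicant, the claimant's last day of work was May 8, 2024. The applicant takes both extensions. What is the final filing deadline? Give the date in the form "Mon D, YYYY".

Oct 8, 2024

Adding 75 calendar days to May 8, 2024 gives Jul 22, 2024.
Jul 22, 2024 (Monday) is already a business day.
Applying the 60-calendar-day extension: Jul 22, 2024 + 60 days = Sep 20, 2024.
Sep 20, 2024 is a Friday and not a listed holiday, so it stands.
Counting 10 further business days from Sep 20, 2024 reaches Oct 8, 2024.
Oct 8, 2024 (Tuesday) is already a business day.
The final due date is Oct 8, 2024.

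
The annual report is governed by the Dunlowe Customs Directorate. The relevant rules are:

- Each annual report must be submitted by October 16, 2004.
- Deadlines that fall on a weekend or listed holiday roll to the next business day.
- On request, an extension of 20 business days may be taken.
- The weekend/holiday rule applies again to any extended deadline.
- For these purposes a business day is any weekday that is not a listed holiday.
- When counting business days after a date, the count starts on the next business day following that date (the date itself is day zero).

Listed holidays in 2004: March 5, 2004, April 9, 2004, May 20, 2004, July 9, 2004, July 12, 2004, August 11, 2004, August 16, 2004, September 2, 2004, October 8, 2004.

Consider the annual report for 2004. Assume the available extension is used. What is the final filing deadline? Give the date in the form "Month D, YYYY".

The stated deadline is October 16, 2004.
October 16, 2004 is a Saturday, so it moves to the next business day, October 18, 2004 (Monday).
Applying the 20-business-day extension: 20 business days after October 18, 2004 is November 15, 2004.
November 15, 2004 falls on a Monday, which is a business day, so no adjustment is needed.
So the filing is due November 15, 2004.

November 15, 2004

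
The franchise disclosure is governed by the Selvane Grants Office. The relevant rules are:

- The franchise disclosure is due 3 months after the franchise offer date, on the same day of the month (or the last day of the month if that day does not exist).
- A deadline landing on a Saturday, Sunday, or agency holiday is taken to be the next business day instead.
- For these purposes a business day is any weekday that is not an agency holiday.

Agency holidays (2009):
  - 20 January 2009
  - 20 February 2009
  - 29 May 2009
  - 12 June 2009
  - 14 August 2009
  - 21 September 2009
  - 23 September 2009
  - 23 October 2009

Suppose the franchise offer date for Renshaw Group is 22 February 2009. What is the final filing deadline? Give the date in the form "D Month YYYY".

22 May 2009

3 months from 22 February 2009 is 22 May 2009.
22 May 2009 falls on a Friday, which is a business day, so no adjustment is needed.
The final due date is 22 May 2009.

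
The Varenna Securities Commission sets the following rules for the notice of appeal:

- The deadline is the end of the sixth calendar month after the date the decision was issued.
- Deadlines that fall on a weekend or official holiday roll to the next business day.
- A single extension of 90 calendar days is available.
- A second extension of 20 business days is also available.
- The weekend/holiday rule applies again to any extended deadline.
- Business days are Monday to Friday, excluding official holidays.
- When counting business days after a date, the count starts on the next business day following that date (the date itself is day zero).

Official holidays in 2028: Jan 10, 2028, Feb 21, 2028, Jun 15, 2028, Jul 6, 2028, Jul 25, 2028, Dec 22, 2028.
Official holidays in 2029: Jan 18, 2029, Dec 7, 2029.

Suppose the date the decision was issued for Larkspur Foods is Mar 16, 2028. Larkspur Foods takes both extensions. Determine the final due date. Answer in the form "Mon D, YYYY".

The sixth month after Mar 16, 2028 is September 2028, whose last day is Sep 30, 2028.
Sep 30, 2028 is a Saturday; the next business day is Oct 2, 2028 (Monday).
The 90-calendar-day extension moves the deadline from Oct 2, 2028 to Dec 31, 2028.
Dec 31, 2028 is a Sunday; the next business day is Jan 1, 2029 (Monday).
Applying the 20-business-day extension: 20 business days after Jan 1, 2029 is Jan 30, 2029.
Jan 30, 2029 is a Tuesday and not a listed holiday, so it stands.
So the filing is due Jan 30, 2029.

Jan 30, 2029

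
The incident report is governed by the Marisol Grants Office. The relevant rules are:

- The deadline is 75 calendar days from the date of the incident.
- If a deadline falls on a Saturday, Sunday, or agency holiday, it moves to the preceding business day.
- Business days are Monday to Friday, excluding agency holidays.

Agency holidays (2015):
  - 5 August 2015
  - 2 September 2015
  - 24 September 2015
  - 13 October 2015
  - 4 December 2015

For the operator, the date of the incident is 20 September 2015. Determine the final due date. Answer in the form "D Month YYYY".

3 December 2015

75 calendar days after 20 September 2015 is 4 December 2015.
Because 4 December 2015 is a listed holiday, the deadline becomes 3 December 2015 (Thursday).
So the filing is due 3 December 2015.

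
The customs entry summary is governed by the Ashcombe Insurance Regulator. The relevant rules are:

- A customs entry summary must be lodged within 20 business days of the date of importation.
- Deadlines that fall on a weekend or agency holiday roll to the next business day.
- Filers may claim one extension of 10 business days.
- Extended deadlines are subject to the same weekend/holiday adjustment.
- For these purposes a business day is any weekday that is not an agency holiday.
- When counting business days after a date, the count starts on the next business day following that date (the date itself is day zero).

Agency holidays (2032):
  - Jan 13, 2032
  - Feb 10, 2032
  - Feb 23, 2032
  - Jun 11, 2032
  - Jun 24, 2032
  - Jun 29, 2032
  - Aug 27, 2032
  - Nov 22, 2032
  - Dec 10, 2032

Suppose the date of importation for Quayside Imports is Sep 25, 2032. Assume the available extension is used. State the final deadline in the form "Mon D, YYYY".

20 business days after Sep 25, 2032, excluding weekends and holidays, is Oct 22, 2032.
Oct 22, 2032 falls on a Friday, which is a business day, so no adjustment is needed.
The 10-business-day extension runs from Oct 22, 2032 to Nov 5, 2032.
Nov 5, 2032 is a Friday and not a listed holiday, so it stands.
The final due date is Nov 5, 2032.

Nov 5, 2032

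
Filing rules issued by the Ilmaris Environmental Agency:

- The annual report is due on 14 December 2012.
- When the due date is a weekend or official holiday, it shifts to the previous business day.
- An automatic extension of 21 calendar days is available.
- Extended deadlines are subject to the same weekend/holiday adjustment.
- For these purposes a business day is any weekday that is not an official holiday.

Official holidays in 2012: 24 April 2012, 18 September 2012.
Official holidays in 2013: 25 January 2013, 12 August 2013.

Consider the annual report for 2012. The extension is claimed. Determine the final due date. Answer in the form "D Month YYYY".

Start from the fixed due date, 14 December 2012.
14 December 2012 falls on a Friday, which is a business day, so no adjustment is needed.
Add the 21 calendar-day extension to 14 December 2012: 4 January 2013.
4 January 2013 (Friday) is already a business day.
Deadline: 4 January 2013.

4 January 2013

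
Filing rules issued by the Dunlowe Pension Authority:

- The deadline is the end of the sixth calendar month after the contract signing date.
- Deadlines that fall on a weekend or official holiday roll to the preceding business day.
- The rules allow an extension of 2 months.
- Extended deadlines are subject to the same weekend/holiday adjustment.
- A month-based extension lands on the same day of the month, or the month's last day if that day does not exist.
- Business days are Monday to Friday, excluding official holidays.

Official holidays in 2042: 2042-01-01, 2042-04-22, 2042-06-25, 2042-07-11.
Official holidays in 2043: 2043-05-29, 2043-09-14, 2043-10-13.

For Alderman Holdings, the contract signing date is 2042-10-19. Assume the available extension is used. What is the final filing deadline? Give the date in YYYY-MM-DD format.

2043-06-30

6 months after 2042-10-19 is April 2043; that month ends on 2043-04-30.
2043-04-30 is a Thursday and not a listed holiday, so it stands.
Applying the 2 months extension: 2 months after 2043-04-30 is 2043-06-30.
2043-06-30 is a Tuesday and not a listed holiday, so it stands.
Deadline: 2043-06-30.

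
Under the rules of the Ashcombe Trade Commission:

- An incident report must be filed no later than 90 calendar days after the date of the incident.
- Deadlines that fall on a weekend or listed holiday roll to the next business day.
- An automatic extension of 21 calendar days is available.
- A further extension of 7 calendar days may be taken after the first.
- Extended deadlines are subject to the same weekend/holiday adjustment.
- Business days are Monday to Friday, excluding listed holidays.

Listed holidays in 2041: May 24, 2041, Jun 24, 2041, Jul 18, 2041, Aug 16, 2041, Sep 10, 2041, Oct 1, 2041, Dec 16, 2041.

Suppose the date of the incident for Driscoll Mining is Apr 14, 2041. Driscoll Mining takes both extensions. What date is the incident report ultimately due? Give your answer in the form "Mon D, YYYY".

Aug 12, 2041

90 calendar days after Apr 14, 2041 is Jul 13, 2041.
Jul 13, 2041 is a Saturday, so it moves to the next business day, Jul 15, 2041 (Monday).
Applying the 21-calendar-day extension: Jul 15, 2041 + 21 days = Aug 5, 2041.
Aug 5, 2041 (Monday) is already a business day.
With the 7-day extension, Aug 5, 2041 becomes Aug 12, 2041.
Since Aug 12, 2041 is a Monday and not a holiday, the date is unchanged.
Deadline: Aug 12, 2041.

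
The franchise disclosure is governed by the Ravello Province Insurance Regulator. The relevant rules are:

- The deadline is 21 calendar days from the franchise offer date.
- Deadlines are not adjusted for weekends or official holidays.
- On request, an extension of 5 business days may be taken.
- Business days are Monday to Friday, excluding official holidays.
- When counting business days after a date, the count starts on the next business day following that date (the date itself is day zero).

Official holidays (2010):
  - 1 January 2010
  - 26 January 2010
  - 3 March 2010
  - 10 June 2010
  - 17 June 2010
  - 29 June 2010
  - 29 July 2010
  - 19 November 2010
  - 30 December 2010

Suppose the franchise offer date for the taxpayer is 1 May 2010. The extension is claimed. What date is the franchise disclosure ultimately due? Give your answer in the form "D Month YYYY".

28 May 2010

From 1 May 2010, 21 calendar days later is 22 May 2010.
No adjustment is made for weekends or holidays, so 22 May 2010 stands.
Counting 5 further business days from 22 May 2010 reaches 28 May 2010.
No adjustment is made for weekends or holidays, so 28 May 2010 stands.
The final due date is 28 May 2010.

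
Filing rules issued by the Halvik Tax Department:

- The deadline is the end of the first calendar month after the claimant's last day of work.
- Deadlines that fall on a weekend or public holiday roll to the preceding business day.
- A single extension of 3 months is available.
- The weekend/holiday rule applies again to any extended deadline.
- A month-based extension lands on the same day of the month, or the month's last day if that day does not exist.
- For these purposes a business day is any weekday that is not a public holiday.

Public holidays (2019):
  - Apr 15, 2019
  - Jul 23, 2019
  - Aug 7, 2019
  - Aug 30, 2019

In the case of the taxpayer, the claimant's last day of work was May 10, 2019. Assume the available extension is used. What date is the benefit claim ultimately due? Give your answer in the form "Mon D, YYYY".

Sep 27, 2019

1 month after May 10, 2019 falls in June 2019; the last day of that month is Jun 30, 2019.
Jun 30, 2019 is a Sunday, so it moves to the preceding business day, Jun 28, 2019 (Friday).
Add 3 months to Jun 28, 2019: Sep 28, 2019.
Because Sep 28, 2019 is a Saturday, the deadline becomes Sep 27, 2019 (Friday).
So the filing is due Sep 27, 2019.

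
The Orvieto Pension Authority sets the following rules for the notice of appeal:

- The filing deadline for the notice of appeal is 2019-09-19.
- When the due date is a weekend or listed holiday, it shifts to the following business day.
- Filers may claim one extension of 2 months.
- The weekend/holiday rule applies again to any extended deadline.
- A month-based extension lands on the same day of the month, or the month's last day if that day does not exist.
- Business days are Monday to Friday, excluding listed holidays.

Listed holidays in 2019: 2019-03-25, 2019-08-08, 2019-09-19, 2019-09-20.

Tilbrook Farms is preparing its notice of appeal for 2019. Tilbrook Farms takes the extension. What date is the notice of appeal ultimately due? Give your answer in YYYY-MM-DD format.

2019-11-25

Start from the fixed due date, 2019-09-19.
2019-09-19 is a listed holiday, so it moves to the next business day, 2019-09-23 (Monday).
The 2 months extension carries 2019-09-23 to 2019-11-23.
2019-11-23 is a Saturday, so it moves to the next business day, 2019-11-25 (Monday).
So the filing is due 2019-11-25.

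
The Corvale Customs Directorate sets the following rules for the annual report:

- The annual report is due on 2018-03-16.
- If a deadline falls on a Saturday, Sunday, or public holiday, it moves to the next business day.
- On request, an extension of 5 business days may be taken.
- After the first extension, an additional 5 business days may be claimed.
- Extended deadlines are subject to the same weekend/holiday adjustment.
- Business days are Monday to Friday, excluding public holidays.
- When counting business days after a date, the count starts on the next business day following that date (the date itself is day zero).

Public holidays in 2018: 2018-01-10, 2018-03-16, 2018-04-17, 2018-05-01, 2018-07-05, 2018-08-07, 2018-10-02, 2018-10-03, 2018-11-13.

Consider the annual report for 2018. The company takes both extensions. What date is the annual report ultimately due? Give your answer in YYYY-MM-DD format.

2018-04-02

The stated deadline is 2018-03-16.
2018-03-16 is a listed holiday; the next business day is 2018-03-19 (Monday).
Counting 5 further business days from 2018-03-19 reaches 2018-03-26.
Since 2018-03-26 is a Monday and not a holiday, the date is unchanged.
Applying the 5-business-day extension: 5 business days after 2018-03-26 is 2018-04-02.
2018-04-02 is a Monday and not a listed holiday, so it stands.
Deadline: 2018-04-02.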